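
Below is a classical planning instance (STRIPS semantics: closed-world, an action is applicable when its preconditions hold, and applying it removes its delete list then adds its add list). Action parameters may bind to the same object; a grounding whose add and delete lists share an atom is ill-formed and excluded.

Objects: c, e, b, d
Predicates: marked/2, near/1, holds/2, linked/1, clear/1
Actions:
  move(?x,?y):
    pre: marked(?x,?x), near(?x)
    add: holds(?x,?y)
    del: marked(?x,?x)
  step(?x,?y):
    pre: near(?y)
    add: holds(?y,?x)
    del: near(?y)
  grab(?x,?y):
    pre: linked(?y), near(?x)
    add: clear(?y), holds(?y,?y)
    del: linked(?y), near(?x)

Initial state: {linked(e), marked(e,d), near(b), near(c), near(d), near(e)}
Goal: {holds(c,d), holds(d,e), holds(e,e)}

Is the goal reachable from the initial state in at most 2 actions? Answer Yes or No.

No

1. step(e,e)  →  {holds(e,e), linked(e), marked(e,d), near(b), near(c), near(d)}
2. step(e,d)  →  {holds(d,e), holds(e,e), linked(e), marked(e,d), near(b), near(c)}
3. step(d,c)  →  {holds(c,d), holds(d,e), holds(e,e), linked(e), marked(e,d), near(b)}
optimal plan length = 3; 3 > 2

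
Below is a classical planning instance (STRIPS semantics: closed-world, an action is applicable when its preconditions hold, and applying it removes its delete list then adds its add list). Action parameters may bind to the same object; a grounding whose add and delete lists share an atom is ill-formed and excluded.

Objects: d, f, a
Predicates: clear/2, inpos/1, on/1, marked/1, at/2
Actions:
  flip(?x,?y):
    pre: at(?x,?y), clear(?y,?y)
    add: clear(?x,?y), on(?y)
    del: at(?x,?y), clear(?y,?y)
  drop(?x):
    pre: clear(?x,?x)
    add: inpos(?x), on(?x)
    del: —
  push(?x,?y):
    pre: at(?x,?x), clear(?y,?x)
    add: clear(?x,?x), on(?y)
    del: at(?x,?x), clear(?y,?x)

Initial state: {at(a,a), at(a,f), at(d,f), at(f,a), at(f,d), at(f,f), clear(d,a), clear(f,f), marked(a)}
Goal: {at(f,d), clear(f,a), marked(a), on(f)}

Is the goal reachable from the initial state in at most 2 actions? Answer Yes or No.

No

1. flip(d,f)  →  {at(a,a), at(a,f), at(f,a), at(f,d), at(f,f), clear(d,a), clear(d,f), marked(a), on(f)}
2. push(a,d)  →  {at(a,f), at(f,a), at(f,d), at(f,f), clear(a,a), clear(d,f), marked(a), on(d), on(f)}
3. flip(f,a)  →  {at(a,f), at(f,d), at(f,f), clear(d,f), clear(f,a), marked(a), on(a), on(d), on(f)}
optimal plan length = 3; 3 > 2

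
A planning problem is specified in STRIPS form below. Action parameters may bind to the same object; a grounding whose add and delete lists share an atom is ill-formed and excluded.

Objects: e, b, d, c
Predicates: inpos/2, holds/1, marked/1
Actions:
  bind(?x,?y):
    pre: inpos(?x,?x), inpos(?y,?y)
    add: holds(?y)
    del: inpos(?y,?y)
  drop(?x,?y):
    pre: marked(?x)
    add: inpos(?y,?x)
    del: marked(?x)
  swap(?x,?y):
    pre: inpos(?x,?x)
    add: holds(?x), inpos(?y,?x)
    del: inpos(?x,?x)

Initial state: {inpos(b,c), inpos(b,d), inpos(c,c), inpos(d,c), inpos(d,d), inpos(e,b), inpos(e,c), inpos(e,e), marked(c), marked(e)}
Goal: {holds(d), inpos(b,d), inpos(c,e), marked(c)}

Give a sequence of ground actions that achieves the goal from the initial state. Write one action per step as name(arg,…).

1. bind(e,d)  →  {holds(d), inpos(b,c), inpos(b,d), inpos(c,c), inpos(d,c), inpos(e,b), inpos(e,c), inpos(e,e), marked(c), marked(e)}
2. drop(e,c)  →  {holds(d), inpos(b,c), inpos(b,d), inpos(c,c), inpos(c,e), inpos(d,c), inpos(e,b), inpos(e,c), inpos(e,e), marked(c)}

bind(e,d); drop(e,c)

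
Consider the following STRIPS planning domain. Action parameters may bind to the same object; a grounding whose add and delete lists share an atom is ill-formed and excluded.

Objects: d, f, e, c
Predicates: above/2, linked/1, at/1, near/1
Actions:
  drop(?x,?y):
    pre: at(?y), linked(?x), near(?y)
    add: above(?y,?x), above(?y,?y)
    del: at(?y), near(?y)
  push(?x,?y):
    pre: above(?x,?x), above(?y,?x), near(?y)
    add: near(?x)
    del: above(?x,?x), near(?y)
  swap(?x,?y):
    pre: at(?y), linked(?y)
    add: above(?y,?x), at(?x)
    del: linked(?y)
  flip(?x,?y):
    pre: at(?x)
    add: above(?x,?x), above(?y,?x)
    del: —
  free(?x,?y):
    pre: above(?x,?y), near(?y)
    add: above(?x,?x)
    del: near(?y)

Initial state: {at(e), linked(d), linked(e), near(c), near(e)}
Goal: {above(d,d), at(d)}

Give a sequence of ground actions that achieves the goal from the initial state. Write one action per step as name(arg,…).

1. swap(d,e)  →  {above(e,d), at(d), at(e), linked(d), near(c), near(e)}
2. swap(d,d)  →  {above(d,d), above(e,d), at(d), at(e), near(c), near(e)}

swap(d,e); swap(d,d)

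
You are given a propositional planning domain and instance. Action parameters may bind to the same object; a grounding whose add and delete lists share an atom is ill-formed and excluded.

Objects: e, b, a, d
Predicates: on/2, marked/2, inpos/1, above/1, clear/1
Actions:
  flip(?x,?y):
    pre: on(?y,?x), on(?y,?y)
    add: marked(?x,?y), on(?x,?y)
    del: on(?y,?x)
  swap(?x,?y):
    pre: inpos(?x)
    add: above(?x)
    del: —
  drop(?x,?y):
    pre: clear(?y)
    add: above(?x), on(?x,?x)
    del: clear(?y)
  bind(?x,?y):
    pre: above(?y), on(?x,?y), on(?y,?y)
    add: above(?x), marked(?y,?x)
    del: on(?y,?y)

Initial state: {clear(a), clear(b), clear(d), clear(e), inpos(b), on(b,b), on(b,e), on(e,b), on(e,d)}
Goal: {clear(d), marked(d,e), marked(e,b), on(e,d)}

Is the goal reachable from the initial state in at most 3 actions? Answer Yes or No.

1. flip(e,b)  →  {clear(a), clear(b), clear(d), clear(e), inpos(b), marked(e,b), on(b,b), on(e,b), on(e,d)}
2. drop(d,e)  →  {above(d), clear(a), clear(b), clear(d), inpos(b), marked(e,b), on(b,b), on(d,d), on(e,b), on(e,d)}
3. bind(e,d)  →  {above(d), above(e), clear(a), clear(b), clear(d), inpos(b), marked(d,e), marked(e,b), on(b,b), on(e,b), on(e,d)}
optimal plan length = 3; 3 ≤ 3

Yes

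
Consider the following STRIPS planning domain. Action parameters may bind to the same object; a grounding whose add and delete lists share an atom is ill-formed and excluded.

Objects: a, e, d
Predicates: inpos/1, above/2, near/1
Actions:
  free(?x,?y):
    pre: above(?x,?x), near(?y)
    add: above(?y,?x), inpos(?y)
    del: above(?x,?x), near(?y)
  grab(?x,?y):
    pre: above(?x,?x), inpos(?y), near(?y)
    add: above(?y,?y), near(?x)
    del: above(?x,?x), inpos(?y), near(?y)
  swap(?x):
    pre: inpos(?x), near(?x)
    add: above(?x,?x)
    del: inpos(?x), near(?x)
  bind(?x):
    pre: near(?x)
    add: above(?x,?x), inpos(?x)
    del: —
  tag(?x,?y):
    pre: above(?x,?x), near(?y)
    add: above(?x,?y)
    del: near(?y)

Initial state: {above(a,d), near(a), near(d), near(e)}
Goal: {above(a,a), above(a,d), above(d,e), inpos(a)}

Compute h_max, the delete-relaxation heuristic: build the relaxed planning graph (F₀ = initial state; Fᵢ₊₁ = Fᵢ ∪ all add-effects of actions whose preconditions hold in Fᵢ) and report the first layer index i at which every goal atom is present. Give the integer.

2

F0 = init (4 atoms)
F1 = F0 ∪ {above(a,a), above(d,d), above(e,e), inpos(a), inpos(d), inpos(e)}  (10 atoms)
F2 = F1 ∪ {above(a,e), above(d,a), above(d,e), above(e,a), above(e,d)}  (15 atoms)
goal ⊆ F2  ⇒  h_max = 2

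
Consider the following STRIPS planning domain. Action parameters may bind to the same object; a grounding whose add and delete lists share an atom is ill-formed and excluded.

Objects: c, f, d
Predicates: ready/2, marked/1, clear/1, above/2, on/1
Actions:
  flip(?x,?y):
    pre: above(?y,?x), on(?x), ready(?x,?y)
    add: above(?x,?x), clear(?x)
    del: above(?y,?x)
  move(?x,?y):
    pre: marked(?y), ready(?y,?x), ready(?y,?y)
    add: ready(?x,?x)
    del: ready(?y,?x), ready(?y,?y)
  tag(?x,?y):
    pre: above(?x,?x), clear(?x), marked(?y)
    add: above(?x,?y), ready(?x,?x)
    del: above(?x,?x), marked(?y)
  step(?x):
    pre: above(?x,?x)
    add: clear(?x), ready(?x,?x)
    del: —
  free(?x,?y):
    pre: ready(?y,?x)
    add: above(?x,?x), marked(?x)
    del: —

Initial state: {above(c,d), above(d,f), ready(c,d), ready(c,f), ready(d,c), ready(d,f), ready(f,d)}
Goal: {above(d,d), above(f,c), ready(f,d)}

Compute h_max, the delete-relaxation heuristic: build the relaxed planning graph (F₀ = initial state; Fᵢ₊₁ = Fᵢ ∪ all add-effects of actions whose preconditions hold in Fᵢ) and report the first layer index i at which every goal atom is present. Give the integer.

F0 = init (7 atoms)
F1 = F0 ∪ {above(c,c), above(d,d), above(f,f), marked(c), marked(d), marked(f)}  (13 atoms)
F2 = F1 ∪ {clear(c), clear(d), clear(f), ready(c,c), ready(d,d), ready(f,f)}  (19 atoms)
F3 = F2 ∪ {above(c,f), above(d,c), above(f,c), above(f,d)}  (23 atoms)
goal ⊆ F3  ⇒  h_max = 3

3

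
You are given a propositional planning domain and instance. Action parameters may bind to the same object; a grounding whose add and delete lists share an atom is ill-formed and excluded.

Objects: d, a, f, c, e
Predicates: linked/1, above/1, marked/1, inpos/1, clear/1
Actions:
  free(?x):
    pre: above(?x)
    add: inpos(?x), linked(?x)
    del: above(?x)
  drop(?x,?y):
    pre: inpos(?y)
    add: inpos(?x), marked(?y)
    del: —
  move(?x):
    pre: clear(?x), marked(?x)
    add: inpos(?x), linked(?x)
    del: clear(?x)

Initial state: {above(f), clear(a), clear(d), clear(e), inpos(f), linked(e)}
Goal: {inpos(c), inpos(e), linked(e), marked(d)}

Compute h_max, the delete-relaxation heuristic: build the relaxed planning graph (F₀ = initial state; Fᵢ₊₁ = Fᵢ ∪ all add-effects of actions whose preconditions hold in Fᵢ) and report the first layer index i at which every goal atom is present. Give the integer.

F0 = init (6 atoms)
F1 = F0 ∪ {inpos(a), inpos(c), inpos(d), inpos(e), linked(f), marked(f)}  (12 atoms)
F2 = F1 ∪ {marked(a), marked(c), marked(d), marked(e)}  (16 atoms)
goal ⊆ F2  ⇒  h_max = 2

2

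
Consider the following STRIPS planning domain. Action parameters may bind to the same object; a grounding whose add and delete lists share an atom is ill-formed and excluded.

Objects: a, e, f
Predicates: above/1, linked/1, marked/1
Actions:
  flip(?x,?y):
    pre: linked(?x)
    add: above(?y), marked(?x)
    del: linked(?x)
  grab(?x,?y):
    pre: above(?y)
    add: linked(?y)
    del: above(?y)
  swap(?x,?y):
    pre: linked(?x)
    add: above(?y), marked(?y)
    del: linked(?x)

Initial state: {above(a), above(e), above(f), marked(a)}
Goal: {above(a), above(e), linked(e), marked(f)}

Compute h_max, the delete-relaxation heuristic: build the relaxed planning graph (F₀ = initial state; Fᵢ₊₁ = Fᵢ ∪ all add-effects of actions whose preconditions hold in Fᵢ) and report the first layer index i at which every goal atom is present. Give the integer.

2

F0 = init (4 atoms)
F1 = F0 ∪ {linked(a), linked(e), linked(f)}  (7 atoms)
F2 = F1 ∪ {marked(e), marked(f)}  (9 atoms)
goal ⊆ F2  ⇒  h_max = 2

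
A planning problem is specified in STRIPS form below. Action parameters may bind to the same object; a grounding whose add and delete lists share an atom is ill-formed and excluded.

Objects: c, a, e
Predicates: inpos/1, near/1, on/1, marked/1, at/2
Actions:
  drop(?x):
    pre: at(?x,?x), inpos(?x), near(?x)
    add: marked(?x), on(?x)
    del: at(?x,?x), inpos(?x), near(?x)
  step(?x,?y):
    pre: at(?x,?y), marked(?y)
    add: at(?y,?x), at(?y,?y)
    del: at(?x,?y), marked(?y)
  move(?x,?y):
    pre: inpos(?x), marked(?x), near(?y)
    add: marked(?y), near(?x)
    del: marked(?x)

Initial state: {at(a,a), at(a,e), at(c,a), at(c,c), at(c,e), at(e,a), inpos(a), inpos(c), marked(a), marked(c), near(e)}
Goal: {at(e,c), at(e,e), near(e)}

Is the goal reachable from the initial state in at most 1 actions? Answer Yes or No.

No

1. move(c,e)  →  {at(a,a), at(a,e), at(c,a), at(c,c), at(c,e), at(e,a), inpos(a), inpos(c), marked(a), marked(e), near(c), near(e)}
2. step(c,e)  →  {at(a,a), at(a,e), at(c,a), at(c,c), at(e,a), at(e,c), at(e,e), inpos(a), inpos(c), marked(a), near(c), near(e)}
optimal plan length = 2; 2 > 1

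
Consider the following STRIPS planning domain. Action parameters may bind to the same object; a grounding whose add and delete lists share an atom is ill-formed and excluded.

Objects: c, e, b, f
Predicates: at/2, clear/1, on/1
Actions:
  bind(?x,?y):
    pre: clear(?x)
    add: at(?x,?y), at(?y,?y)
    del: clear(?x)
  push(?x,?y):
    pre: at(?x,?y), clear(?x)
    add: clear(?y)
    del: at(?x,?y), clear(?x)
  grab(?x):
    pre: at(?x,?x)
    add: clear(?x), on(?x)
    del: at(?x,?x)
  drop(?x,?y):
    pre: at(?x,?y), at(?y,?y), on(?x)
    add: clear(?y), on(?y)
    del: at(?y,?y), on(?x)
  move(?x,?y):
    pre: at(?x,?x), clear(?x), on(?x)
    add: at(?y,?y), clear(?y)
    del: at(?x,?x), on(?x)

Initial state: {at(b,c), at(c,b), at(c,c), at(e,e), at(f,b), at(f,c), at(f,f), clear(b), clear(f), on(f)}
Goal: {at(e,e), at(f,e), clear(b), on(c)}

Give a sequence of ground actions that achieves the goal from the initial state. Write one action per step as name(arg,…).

bind(f,e); grab(c)

1. bind(f,e)  →  {at(b,c), at(c,b), at(c,c), at(e,e), at(f,b), at(f,c), at(f,e), at(f,f), clear(b), on(f)}
2. grab(c)  →  {at(b,c), at(c,b), at(e,e), at(f,b), at(f,c), at(f,e), at(f,f), clear(b), clear(c), on(c), on(f)}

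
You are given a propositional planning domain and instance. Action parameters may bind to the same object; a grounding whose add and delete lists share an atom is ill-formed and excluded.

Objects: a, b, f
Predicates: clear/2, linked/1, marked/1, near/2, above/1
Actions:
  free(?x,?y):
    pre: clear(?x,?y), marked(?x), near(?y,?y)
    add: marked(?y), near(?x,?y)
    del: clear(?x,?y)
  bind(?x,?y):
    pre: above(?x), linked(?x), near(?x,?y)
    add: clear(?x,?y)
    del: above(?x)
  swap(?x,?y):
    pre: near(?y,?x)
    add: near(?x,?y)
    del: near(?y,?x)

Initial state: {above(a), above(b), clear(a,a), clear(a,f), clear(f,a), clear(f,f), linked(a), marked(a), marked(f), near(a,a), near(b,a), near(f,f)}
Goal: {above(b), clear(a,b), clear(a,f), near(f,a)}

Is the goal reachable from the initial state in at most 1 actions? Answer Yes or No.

1. free(f,a)  →  {above(a), above(b), clear(a,a), clear(a,f), clear(f,f), linked(a), marked(a), marked(f), near(a,a), near(b,a), near(f,a), near(f,f)}
2. swap(a,b)  →  {above(a), above(b), clear(a,a), clear(a,f), clear(f,f), linked(a), marked(a), marked(f), near(a,a), near(a,b), near(f,a), near(f,f)}
3. bind(a,b)  →  {above(b), clear(a,a), clear(a,b), clear(a,f), clear(f,f), linked(a), marked(a), marked(f), near(a,a), near(a,b), near(f,a), near(f,f)}
optimal plan length = 3; 3 > 1

No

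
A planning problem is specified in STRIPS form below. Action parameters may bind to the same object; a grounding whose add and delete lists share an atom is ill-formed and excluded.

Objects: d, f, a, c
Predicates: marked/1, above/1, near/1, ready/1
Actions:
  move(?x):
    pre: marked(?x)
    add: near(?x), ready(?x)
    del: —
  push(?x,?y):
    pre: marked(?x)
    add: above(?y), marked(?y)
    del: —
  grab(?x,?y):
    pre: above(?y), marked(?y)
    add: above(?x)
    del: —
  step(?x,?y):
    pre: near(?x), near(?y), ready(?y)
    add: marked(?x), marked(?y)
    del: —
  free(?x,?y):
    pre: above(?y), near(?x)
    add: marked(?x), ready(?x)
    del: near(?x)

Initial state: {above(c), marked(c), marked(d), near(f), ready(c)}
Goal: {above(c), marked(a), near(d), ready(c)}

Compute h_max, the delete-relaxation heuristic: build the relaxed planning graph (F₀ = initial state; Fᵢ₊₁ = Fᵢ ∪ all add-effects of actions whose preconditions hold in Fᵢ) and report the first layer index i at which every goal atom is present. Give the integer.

1

F0 = init (5 atoms)
F1 = F0 ∪ {above(a), above(d), above(f), marked(a), marked(f), near(c), near(d), ready(d), ready(f)}  (14 atoms)
goal ⊆ F1  ⇒  h_max = 1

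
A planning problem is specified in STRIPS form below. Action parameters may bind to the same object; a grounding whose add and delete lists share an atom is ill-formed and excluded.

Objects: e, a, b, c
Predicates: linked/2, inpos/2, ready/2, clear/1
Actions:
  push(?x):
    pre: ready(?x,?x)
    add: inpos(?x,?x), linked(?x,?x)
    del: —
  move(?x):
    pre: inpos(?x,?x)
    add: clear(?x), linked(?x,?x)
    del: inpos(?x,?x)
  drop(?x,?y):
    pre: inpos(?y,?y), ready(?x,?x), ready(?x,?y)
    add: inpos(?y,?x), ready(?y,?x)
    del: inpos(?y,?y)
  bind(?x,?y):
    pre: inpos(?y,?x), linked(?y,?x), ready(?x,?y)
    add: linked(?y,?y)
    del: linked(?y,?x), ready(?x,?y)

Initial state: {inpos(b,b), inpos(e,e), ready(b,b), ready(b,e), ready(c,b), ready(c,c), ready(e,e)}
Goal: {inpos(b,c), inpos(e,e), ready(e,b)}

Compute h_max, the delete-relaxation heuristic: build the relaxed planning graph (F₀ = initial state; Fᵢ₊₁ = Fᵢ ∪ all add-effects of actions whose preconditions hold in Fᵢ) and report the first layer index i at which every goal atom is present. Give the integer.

F0 = init (7 atoms)
F1 = F0 ∪ {clear(b), clear(e), inpos(b,c), inpos(c,c), inpos(e,b), linked(b,b), linked(c,c), linked(e,e), ready(b,c), ready(e,b)}  (17 atoms)
goal ⊆ F1  ⇒  h_max = 1

1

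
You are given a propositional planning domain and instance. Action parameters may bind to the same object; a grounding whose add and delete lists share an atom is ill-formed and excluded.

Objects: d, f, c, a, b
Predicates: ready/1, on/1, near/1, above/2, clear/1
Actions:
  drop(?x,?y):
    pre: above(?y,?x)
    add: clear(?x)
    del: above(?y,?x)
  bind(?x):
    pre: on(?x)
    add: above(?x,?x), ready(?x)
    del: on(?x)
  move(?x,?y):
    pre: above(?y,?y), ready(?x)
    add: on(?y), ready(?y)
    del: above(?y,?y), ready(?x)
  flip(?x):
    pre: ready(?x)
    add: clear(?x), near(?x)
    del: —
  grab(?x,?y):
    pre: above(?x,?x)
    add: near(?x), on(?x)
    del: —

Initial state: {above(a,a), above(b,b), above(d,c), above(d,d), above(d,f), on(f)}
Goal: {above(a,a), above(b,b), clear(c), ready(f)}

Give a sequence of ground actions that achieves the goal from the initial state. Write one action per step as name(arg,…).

1. drop(c,d)  →  {above(a,a), above(b,b), above(d,d), above(d,f), clear(c), on(f)}
2. bind(f)  →  {above(a,a), above(b,b), above(d,d), above(d,f), above(f,f), clear(c), ready(f)}

drop(c,d); bind(f)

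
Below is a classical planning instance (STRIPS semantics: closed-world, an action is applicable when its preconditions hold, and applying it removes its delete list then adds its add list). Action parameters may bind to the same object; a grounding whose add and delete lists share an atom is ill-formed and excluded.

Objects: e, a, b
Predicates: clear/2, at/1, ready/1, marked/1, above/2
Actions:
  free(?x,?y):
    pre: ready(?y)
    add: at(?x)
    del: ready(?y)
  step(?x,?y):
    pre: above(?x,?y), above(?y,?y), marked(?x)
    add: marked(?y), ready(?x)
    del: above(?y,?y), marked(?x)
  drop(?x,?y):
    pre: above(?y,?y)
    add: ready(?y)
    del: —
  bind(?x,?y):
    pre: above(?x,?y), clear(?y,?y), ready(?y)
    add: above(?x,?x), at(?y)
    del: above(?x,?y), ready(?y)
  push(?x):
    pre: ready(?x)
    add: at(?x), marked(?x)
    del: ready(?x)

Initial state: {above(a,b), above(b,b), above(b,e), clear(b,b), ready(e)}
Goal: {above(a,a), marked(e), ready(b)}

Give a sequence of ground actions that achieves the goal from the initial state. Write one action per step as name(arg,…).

drop(e,b); bind(a,b); drop(e,b); push(e)

1. drop(e,b)  →  {above(a,b), above(b,b), above(b,e), clear(b,b), ready(b), ready(e)}
2. bind(a,b)  →  {above(a,a), above(b,b), above(b,e), at(b), clear(b,b), ready(e)}
3. drop(e,b)  →  {above(a,a), above(b,b), above(b,e), at(b), clear(b,b), ready(b), ready(e)}
4. push(e)  →  {above(a,a), above(b,b), above(b,e), at(b), at(e), clear(b,b), marked(e), ready(b)}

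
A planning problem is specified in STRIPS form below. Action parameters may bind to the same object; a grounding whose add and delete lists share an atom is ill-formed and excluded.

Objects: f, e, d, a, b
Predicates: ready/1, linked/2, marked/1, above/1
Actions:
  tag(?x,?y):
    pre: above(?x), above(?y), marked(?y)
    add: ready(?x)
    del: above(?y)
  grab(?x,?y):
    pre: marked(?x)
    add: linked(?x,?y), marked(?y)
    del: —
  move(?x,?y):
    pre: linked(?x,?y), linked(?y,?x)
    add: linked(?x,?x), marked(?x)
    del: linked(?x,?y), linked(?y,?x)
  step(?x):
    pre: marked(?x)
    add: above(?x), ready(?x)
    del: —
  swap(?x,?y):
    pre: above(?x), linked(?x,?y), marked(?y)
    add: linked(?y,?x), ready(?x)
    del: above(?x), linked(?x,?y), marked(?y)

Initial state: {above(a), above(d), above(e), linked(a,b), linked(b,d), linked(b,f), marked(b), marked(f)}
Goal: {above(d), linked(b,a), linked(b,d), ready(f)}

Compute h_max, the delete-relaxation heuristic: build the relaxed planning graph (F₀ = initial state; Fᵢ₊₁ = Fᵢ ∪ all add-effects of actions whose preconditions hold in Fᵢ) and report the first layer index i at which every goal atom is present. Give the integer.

1

F0 = init (8 atoms)
F1 = F0 ∪ {above(b), above(f), linked(b,a), linked(b,b), linked(b,e), linked(f,a), linked(f,b), linked(f,d), linked(f,e), linked(f,f), marked(a), marked(d), marked(e), ready(a), ready(b), ready(f)}  (24 atoms)
goal ⊆ F1  ⇒  h_max = 1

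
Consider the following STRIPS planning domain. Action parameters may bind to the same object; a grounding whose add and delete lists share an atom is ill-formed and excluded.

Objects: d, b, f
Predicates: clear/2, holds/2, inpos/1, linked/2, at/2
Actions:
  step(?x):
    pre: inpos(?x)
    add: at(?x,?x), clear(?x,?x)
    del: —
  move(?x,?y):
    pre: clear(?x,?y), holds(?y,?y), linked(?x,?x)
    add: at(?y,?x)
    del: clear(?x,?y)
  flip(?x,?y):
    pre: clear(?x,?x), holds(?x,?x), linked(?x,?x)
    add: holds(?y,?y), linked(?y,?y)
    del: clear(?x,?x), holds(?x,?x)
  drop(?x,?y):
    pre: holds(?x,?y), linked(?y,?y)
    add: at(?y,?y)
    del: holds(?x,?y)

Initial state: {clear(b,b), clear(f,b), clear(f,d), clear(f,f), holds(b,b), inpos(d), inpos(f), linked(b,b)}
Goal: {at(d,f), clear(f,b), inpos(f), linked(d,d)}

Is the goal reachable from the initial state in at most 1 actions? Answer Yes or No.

No

1. flip(b,f)  →  {clear(f,b), clear(f,d), clear(f,f), holds(f,f), inpos(d), inpos(f), linked(b,b), linked(f,f)}
2. flip(f,d)  →  {clear(f,b), clear(f,d), holds(d,d), inpos(d), inpos(f), linked(b,b), linked(d,d), linked(f,f)}
3. move(f,d)  →  {at(d,f), clear(f,b), holds(d,d), inpos(d), inpos(f), linked(b,b), linked(d,d), linked(f,f)}
optimal plan length = 3; 3 > 1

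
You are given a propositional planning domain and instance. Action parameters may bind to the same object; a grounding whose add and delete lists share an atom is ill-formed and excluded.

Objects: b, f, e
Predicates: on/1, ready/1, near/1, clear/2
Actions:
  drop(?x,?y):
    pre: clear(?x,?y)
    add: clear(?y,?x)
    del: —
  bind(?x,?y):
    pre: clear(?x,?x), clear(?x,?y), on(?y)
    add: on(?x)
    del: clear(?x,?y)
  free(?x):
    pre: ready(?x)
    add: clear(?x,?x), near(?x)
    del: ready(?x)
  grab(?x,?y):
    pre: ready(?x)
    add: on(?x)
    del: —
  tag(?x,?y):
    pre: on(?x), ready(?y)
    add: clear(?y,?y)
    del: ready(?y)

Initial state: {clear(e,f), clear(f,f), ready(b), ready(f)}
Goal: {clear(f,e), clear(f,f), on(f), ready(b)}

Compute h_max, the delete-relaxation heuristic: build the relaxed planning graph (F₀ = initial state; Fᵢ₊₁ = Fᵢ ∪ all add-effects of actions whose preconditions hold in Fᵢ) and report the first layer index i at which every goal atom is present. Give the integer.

1

F0 = init (4 atoms)
F1 = F0 ∪ {clear(b,b), clear(f,e), near(b), near(f), on(b), on(f)}  (10 atoms)
goal ⊆ F1  ⇒  h_max = 1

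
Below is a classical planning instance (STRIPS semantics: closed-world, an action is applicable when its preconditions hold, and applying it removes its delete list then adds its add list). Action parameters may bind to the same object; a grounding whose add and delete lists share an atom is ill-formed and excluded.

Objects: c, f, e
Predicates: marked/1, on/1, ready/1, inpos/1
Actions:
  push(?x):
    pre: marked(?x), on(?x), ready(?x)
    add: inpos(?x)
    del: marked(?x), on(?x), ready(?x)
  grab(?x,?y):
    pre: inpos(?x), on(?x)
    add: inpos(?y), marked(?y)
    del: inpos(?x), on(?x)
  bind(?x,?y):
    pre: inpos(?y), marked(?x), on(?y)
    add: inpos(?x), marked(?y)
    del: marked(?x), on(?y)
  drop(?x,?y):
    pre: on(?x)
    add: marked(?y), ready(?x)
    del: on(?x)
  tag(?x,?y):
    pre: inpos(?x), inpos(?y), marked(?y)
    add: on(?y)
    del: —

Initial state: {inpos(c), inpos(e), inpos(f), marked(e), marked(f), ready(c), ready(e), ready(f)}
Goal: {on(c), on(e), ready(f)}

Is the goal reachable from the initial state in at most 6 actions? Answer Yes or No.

1. tag(c,f)  →  {inpos(c), inpos(e), inpos(f), marked(e), marked(f), on(f), ready(c), ready(e), ready(f)}
2. grab(f,c)  →  {inpos(c), inpos(e), marked(c), marked(e), marked(f), ready(c), ready(e), ready(f)}
3. tag(c,c)  →  {inpos(c), inpos(e), marked(c), marked(e), marked(f), on(c), ready(c), ready(e), ready(f)}
4. tag(c,e)  →  {inpos(c), inpos(e), marked(c), marked(e), marked(f), on(c), on(e), ready(c), ready(e), ready(f)}
optimal plan length = 4; 4 ≤ 6

Yes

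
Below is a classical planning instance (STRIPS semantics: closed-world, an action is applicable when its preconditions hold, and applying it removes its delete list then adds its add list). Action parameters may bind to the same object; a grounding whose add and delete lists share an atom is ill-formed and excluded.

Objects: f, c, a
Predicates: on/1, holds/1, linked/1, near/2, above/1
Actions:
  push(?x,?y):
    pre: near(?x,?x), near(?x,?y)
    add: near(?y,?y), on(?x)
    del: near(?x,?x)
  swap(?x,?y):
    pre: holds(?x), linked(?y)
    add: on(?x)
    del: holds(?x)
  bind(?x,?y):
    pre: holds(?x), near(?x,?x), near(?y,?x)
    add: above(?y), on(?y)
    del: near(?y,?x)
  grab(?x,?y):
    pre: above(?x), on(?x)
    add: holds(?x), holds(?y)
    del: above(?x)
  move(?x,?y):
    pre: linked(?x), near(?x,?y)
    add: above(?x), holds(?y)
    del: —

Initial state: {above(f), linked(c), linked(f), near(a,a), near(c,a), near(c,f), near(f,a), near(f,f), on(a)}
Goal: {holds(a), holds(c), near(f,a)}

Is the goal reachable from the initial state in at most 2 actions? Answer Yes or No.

1. push(f,a)  →  {above(f), linked(c), linked(f), near(a,a), near(c,a), near(c,f), near(f,a), on(a), on(f)}
2. grab(f,c)  →  {holds(c), holds(f), linked(c), linked(f), near(a,a), near(c,a), near(c,f), near(f,a), on(a), on(f)}
3. move(f,a)  →  {above(f), holds(a), holds(c), holds(f), linked(c), linked(f), near(a,a), near(c,a), near(c,f), near(f,a), on(a), on(f)}
optimal plan length = 3; 3 > 2

No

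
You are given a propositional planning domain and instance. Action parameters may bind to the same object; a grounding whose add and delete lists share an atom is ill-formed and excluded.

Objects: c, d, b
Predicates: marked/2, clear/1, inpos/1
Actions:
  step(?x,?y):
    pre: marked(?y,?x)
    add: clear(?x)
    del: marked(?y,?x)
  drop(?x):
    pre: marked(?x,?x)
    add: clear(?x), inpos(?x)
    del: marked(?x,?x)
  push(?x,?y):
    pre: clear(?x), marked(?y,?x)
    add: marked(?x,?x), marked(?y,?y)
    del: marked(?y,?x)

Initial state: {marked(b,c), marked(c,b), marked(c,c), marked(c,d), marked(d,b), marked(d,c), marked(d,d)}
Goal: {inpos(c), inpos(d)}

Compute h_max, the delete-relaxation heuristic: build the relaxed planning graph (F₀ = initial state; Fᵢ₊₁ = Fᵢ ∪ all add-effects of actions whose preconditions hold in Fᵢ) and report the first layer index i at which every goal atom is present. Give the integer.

1

F0 = init (7 atoms)
F1 = F0 ∪ {clear(b), clear(c), clear(d), inpos(c), inpos(d)}  (12 atoms)
goal ⊆ F1  ⇒  h_max = 1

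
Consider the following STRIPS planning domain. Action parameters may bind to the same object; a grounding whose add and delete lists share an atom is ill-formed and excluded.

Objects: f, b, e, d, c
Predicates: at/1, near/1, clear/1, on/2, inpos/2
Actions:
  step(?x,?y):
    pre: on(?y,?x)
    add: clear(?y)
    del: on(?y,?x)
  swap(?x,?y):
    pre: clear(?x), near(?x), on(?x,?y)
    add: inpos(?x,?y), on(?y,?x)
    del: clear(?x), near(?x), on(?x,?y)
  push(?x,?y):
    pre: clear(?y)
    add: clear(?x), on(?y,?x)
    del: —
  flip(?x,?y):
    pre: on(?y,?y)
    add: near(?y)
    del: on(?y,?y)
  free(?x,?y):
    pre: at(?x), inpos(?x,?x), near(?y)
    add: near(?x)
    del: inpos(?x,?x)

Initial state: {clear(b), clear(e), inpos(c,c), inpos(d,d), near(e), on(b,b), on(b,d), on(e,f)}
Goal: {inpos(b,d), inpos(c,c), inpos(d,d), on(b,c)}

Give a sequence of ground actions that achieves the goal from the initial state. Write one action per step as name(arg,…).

1. push(c,b)  →  {clear(b), clear(c), clear(e), inpos(c,c), inpos(d,d), near(e), on(b,b), on(b,c), on(b,d), on(e,f)}
2. flip(f,b)  →  {clear(b), clear(c), clear(e), inpos(c,c), inpos(d,d), near(b), near(e), on(b,c), on(b,d), on(e,f)}
3. swap(b,d)  →  {clear(c), clear(e), inpos(b,d), inpos(c,c), inpos(d,d), near(e), on(b,c), on(d,b), on(e,f)}

push(c,b); flip(f,b); swap(b,d)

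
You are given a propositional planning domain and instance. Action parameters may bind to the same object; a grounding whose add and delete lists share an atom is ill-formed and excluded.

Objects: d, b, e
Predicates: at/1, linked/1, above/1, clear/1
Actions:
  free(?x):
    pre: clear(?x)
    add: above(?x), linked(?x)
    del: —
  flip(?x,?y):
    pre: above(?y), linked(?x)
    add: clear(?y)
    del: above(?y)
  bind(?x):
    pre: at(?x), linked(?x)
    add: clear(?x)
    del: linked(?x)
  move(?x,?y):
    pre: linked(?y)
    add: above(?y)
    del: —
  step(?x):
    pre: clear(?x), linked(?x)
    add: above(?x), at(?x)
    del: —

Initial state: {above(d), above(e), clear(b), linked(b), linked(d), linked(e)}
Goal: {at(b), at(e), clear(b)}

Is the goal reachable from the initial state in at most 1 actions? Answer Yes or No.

No

1. flip(d,e)  →  {above(d), clear(b), clear(e), linked(b), linked(d), linked(e)}
2. step(b)  →  {above(b), above(d), at(b), clear(b), clear(e), linked(b), linked(d), linked(e)}
3. step(e)  →  {above(b), above(d), above(e), at(b), at(e), clear(b), clear(e), linked(b), linked(d), linked(e)}
optimal plan length = 3; 3 > 1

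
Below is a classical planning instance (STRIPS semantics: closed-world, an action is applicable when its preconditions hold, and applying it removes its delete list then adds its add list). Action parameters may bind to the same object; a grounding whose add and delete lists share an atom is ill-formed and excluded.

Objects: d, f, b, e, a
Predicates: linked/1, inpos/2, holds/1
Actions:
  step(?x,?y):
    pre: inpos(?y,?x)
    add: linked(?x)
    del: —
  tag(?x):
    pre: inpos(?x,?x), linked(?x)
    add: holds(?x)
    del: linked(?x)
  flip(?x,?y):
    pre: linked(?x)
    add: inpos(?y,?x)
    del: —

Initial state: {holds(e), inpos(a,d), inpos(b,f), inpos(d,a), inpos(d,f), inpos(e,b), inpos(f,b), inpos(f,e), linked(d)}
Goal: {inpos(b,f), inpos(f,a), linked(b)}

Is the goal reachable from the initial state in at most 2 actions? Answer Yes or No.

No

1. step(b,f)  →  {holds(e), inpos(a,d), inpos(b,f), inpos(d,a), inpos(d,f), inpos(e,b), inpos(f,b), inpos(f,e), linked(b), linked(d)}
2. step(a,d)  →  {holds(e), inpos(a,d), inpos(b,f), inpos(d,a), inpos(d,f), inpos(e,b), inpos(f,b), inpos(f,e), linked(a), linked(b), linked(d)}
3. flip(a,f)  →  {holds(e), inpos(a,d), inpos(b,f), inpos(d,a), inpos(d,f), inpos(e,b), inpos(f,a), inpos(f,b), inpos(f,e), linked(a), linked(b), linked(d)}
optimal plan length = 3; 3 > 2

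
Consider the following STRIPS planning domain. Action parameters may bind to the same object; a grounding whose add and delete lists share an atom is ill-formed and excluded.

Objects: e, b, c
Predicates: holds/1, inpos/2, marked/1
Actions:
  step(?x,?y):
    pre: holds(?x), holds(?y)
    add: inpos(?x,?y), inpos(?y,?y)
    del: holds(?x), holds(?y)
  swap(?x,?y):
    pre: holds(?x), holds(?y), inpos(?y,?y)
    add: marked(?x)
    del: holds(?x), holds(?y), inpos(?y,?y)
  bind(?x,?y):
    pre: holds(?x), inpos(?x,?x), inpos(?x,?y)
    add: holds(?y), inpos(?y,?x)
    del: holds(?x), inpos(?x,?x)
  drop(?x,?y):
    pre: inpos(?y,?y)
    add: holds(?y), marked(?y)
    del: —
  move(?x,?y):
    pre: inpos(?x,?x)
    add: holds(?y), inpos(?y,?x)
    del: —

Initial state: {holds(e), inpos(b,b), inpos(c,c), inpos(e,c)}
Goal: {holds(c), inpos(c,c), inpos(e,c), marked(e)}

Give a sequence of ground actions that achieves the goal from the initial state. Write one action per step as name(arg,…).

1. step(e,e)  →  {inpos(b,b), inpos(c,c), inpos(e,c), inpos(e,e)}
2. drop(e,e)  →  {holds(e), inpos(b,b), inpos(c,c), inpos(e,c), inpos(e,e), marked(e)}
3. bind(e,c)  →  {holds(c), inpos(b,b), inpos(c,c), inpos(c,e), inpos(e,c), marked(e)}

step(e,e); drop(e,e); bind(e,c)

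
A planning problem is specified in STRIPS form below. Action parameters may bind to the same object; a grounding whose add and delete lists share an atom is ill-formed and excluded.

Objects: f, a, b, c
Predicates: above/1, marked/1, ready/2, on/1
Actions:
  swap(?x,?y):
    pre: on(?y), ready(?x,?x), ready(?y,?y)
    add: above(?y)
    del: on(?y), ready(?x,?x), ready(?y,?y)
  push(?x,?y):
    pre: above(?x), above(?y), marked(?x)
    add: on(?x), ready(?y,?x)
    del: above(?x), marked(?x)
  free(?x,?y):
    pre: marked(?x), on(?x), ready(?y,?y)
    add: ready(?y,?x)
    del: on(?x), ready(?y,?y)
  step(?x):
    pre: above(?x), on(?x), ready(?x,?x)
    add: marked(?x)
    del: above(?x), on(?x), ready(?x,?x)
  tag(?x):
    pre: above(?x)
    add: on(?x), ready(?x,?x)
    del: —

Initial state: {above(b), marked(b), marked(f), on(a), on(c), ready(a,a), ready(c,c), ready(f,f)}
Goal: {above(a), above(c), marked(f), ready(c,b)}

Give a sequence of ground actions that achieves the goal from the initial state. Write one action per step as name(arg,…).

1. swap(f,a)  →  {above(a), above(b), marked(b), marked(f), on(c), ready(c,c)}
2. swap(c,c)  →  {above(a), above(b), above(c), marked(b), marked(f)}
3. push(b,c)  →  {above(a), above(c), marked(f), on(b), ready(c,b)}

swap(f,a); swap(c,c); push(b,c)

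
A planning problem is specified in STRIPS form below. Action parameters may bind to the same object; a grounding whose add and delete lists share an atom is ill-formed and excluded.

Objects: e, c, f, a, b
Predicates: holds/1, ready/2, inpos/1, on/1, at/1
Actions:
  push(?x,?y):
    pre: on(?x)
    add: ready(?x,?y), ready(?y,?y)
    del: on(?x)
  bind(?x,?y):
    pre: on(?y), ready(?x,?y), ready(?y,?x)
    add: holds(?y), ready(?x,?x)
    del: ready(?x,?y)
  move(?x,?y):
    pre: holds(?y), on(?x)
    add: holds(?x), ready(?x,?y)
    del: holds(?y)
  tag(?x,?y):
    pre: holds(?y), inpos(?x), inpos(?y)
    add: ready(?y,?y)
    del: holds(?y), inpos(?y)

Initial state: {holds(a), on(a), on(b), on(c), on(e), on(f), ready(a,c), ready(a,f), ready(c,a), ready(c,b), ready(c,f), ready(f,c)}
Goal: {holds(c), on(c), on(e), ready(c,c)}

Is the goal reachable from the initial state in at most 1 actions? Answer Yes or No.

1. push(f,c)  →  {holds(a), on(a), on(b), on(c), on(e), ready(a,c), ready(a,f), ready(c,a), ready(c,b), ready(c,c), ready(c,f), ready(f,c)}
2. bind(f,c)  →  {holds(a), holds(c), on(a), on(b), on(c), on(e), ready(a,c), ready(a,f), ready(c,a), ready(c,b), ready(c,c), ready(c,f), ready(f,f)}
optimal plan length = 2; 2 > 1

No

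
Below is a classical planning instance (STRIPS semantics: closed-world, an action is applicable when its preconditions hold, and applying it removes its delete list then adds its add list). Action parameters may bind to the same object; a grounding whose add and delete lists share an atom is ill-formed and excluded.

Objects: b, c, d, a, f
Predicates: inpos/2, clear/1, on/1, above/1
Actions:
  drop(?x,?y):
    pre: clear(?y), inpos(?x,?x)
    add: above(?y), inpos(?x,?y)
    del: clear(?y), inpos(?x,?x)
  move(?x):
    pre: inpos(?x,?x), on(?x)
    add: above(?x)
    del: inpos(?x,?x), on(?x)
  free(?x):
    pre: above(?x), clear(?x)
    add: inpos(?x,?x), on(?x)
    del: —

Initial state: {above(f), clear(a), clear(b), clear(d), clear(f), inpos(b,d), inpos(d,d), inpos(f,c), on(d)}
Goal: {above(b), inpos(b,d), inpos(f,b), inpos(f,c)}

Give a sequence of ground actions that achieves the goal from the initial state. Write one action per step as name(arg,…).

1. free(f)  →  {above(f), clear(a), clear(b), clear(d), clear(f), inpos(b,d), inpos(d,d), inpos(f,c), inpos(f,f), on(d), on(f)}
2. drop(f,b)  →  {above(b), above(f), clear(a), clear(d), clear(f), inpos(b,d), inpos(d,d), inpos(f,b), inpos(f,c), on(d), on(f)}

free(f); drop(f,b)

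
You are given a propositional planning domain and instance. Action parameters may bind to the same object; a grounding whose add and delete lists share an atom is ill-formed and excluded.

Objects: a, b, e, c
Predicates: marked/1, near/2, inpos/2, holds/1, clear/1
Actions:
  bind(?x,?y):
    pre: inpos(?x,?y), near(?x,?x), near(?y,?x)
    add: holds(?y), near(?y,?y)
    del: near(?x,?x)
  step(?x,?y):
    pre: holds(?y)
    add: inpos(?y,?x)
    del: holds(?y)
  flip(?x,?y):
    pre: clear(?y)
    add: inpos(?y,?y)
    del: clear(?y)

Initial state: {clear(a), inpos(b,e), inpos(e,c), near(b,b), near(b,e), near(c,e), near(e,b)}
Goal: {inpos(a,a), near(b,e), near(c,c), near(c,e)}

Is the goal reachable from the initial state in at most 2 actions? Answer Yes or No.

No

1. bind(b,e)  →  {clear(a), holds(e), inpos(b,e), inpos(e,c), near(b,e), near(c,e), near(e,b), near(e,e)}
2. bind(e,c)  →  {clear(a), holds(c), holds(e), inpos(b,e), inpos(e,c), near(b,e), near(c,c), near(c,e), near(e,b)}
3. flip(a,a)  →  {holds(c), holds(e), inpos(a,a), inpos(b,e), inpos(e,c), near(b,e), near(c,c), near(c,e), near(e,b)}
optimal plan length = 3; 3 > 2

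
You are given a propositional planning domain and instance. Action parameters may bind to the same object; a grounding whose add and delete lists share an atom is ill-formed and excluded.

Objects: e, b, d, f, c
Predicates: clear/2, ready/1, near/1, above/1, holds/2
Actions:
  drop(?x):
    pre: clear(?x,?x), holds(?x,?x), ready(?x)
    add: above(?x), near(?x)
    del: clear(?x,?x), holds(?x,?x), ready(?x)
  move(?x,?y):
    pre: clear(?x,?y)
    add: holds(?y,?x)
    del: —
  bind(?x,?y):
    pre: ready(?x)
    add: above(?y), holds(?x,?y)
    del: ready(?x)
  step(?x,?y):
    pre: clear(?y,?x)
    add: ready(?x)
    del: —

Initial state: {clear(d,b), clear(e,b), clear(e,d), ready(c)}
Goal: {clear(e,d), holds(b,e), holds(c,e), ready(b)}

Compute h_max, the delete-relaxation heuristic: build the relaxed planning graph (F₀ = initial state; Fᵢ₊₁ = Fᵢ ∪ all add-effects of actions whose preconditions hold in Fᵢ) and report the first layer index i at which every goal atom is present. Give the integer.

1

F0 = init (4 atoms)
F1 = F0 ∪ {above(b), above(c), above(d), above(e), above(f), holds(b,d), holds(b,e), holds(c,b), holds(c,c), holds(c,d), holds(c,e), holds(c,f), holds(d,e), ready(b), ready(d)}  (19 atoms)
goal ⊆ F1  ⇒  h_max = 1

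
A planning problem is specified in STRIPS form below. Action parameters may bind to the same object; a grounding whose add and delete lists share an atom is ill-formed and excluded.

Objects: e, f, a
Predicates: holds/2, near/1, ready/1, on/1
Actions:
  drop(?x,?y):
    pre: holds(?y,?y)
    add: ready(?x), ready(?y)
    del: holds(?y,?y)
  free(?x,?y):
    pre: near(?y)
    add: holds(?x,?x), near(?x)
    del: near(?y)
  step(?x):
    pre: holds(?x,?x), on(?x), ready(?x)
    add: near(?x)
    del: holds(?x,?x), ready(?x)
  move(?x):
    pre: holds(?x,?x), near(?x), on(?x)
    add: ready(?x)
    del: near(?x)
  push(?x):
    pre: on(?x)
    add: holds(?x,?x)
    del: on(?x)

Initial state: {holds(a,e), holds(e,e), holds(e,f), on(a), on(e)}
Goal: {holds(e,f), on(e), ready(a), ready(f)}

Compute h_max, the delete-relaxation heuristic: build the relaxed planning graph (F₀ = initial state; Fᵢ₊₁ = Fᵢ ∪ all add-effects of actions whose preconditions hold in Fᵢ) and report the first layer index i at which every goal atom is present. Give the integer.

F0 = init (5 atoms)
F1 = F0 ∪ {holds(a,a), ready(a), ready(e), ready(f)}  (9 atoms)
goal ⊆ F1  ⇒  h_max = 1

1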